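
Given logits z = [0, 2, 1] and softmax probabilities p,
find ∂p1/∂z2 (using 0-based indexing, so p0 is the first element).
∂p1/∂z2 = -0.1628

p = softmax(z) = [0.09003, 0.6652, 0.2447]
p1 = 0.6652, p2 = 0.2447

∂p1/∂z2 = -p1 × p2 = -0.6652 × 0.2447 = -0.1628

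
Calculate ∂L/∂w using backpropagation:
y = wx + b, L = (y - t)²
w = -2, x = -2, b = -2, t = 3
∂L/∂w = 4

y = wx + b = (-2)(-2) + -2 = 2
∂L/∂y = 2(y - t) = 2(2 - 3) = -2
∂y/∂w = x = -2
∂L/∂w = ∂L/∂y · ∂y/∂w = -2 × -2 = 4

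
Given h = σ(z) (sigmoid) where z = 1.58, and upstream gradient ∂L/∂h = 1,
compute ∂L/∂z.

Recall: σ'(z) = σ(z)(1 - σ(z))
∂L/∂z = 0.1416

σ(1.58) = 0.8292
σ'(1.58) = σ(1.58)(1 - σ(1.58)) = 0.8292 × 0.1708 = 0.1416
∂L/∂z = ∂L/∂h · σ'(z) = 1 × 0.1416 = 0.1416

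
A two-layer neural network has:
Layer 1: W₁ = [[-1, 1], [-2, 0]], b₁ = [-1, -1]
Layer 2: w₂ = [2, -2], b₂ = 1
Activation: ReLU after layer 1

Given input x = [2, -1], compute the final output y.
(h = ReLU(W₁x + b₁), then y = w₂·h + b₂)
y = 1

Layer 1 pre-activation: z₁ = [-4, -5]
After ReLU: h = [0, 0]
Layer 2 output: y = 2×0 + -2×0 + 1 = 1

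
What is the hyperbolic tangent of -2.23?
-0.9771

tanh(-2.23) = (e^(-2.23) - e^(2.23))/(e^(-2.23) + e^(2.23)) = -0.9771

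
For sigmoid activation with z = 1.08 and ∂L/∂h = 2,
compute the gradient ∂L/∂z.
∂L/∂z = 0.3785

σ(1.08) = 0.7465
σ'(1.08) = σ(1.08)(1 - σ(1.08)) = 0.7465 × 0.2535 = 0.1892
∂L/∂z = ∂L/∂h · σ'(z) = 2 × 0.1892 = 0.3785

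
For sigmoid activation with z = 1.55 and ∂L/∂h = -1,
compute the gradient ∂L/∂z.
∂L/∂z = -0.1444

σ(1.55) = 0.8249
σ'(1.55) = σ(1.55)(1 - σ(1.55)) = 0.8249 × 0.1751 = 0.1444
∂L/∂z = ∂L/∂h · σ'(z) = -1 × 0.1444 = -0.1444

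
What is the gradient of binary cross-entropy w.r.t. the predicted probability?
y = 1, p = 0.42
∂L/∂p = -2.381

∂L/∂p = -y/p + (1-y)/(1-p) = -1/0.42 + 0 = -2.381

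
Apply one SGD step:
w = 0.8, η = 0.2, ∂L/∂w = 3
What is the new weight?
w_new = 0.2

w_new = w - η·∂L/∂w = 0.8 - 0.2×(3) = 0.8 - (0.6) = 0.2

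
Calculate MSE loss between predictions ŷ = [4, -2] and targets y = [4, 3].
MSE = 12.5

MSE = (1/2)((4-4)² + (-2-3)²) = (1/2)(0 + 25) = 12.5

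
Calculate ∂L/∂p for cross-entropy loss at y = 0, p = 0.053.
∂L/∂p = 1.056

∂L/∂p = -y/p + (1-y)/(1-p) = 0 + 1/0.947 = 1.056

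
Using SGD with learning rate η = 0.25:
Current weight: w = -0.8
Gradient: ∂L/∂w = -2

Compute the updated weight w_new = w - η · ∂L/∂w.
w_new = -0.3

w_new = w - η·∂L/∂w = -0.8 - 0.25×(-2) = -0.8 - (-0.5) = -0.3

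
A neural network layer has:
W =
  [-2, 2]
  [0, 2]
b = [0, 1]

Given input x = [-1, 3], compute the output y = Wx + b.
y = [8, 7]

Wx = [-2×-1 + 2×3, 0×-1 + 2×3]
   = [8, 6]
y = Wx + b = [8 + 0, 6 + 1] = [8, 7]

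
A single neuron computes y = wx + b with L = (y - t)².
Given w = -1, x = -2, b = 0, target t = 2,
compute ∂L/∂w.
∂L/∂w = 0

y = wx + b = (-1)(-2) + 0 = 2
∂L/∂y = 2(y - t) = 2(2 - 2) = 0
∂y/∂w = x = -2
∂L/∂w = ∂L/∂y · ∂y/∂w = 0 × -2 = 0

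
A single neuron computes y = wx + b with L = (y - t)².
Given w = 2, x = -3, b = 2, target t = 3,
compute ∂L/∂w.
∂L/∂w = 42

y = wx + b = (2)(-3) + 2 = -4
∂L/∂y = 2(y - t) = 2(-4 - 3) = -14
∂y/∂w = x = -3
∂L/∂w = ∂L/∂y · ∂y/∂w = -14 × -3 = 42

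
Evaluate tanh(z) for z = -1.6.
-0.9217

tanh(-1.6) = (e^(-1.6) - e^(1.6))/(e^(-1.6) + e^(1.6)) = -0.9217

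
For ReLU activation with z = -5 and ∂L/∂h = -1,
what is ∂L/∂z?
∂L/∂z = 0

h = ReLU(-5) = 0
Since z < 0: ∂h/∂z = 0
∂L/∂z = ∂L/∂h · ∂h/∂z = -1 × 0 = 0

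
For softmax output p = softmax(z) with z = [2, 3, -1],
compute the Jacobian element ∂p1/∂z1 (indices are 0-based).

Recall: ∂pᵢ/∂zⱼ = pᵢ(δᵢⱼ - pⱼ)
∂p1/∂z1 = 0.201

p = softmax(z) = [0.2654, 0.7214, 0.01321]
p1 = 0.7214

∂p1/∂z1 = p1(1 - p1) = 0.7214 × (1 - 0.7214) = 0.201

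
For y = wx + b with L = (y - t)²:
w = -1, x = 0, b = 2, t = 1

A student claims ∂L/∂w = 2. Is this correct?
Incorrect

y = (-1)(0) + 2 = 2
∂L/∂y = 2(y - t) = 2(2 - 1) = 2
∂y/∂w = x = 0
∂L/∂w = 2 × 0 = 0

Claimed value: 2
Incorrect: The correct gradient is 0.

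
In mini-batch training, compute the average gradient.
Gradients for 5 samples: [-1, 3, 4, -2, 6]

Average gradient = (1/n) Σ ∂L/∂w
Average gradient = 2

Average = (1/5)(-1 + 3 + 4 + -2 + 6) = 10/5 = 2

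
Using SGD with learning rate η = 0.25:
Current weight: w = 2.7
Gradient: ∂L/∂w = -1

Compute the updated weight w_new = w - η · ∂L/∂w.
w_new = 2.95

w_new = w - η·∂L/∂w = 2.7 - 0.25×(-1) = 2.7 - (-0.25) = 2.95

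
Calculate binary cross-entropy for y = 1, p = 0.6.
L = 0.5108

L = -1·log(0.6) - 0·log(0.4) = -log(0.6) = 0.5108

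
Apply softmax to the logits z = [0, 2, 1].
p = [0.09, 0.6652, 0.2447]

exp(z) = [1, 7.389, 2.718]
Sum = 11.11
p = [0.09, 0.6652, 0.2447]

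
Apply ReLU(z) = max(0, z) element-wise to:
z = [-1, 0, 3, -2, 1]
h = [0, 0, 3, 0, 1]

ReLU applied element-wise: max(0,-1)=0, max(0,0)=0, max(0,3)=3, max(0,-2)=0, max(0,1)=1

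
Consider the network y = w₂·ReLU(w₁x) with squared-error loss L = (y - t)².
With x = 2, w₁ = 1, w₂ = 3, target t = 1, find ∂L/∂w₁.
∂L/∂w₁ = 60

Forward pass:
z = w₁x = 1×2 = 2
h = ReLU(2) = 2
y = w₂h = 3×2 = 6

Backward pass:
∂L/∂y = 2(y - t) = 2(6 - 1) = 10
∂y/∂h = w₂ = 3
∂h/∂z = 1 (ReLU derivative)
∂z/∂w₁ = x = 2

∂L/∂w₁ = 10 × 3 × 1 × 2 = 60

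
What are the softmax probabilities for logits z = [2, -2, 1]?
p = [0.7214, 0.0132, 0.2654]

exp(z) = [7.389, 0.1353, 2.718]
Sum = 10.24
p = [0.7214, 0.0132, 0.2654]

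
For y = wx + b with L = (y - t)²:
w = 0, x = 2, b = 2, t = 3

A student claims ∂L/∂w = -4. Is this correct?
Correct

y = (0)(2) + 2 = 2
∂L/∂y = 2(y - t) = 2(2 - 3) = -2
∂y/∂w = x = 2
∂L/∂w = -2 × 2 = -4

Claimed value: -4
Correct: The correct gradient is -4.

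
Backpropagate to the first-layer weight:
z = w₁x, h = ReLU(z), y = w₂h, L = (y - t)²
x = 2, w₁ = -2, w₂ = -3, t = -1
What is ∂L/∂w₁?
∂L/∂w₁ = 0

Forward pass:
z = w₁x = -2×2 = -4
h = ReLU(-4) = 0
y = w₂h = -3×0 = 0

Backward pass:
∂L/∂y = 2(y - t) = 2(0 - -1) = 2
∂y/∂h = w₂ = -3
∂h/∂z = 0 (ReLU derivative)
∂z/∂w₁ = x = 2

∂L/∂w₁ = 2 × -3 × 0 × 2 = 0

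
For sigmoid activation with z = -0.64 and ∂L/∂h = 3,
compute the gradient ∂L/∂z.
∂L/∂z = 0.6782

σ(-0.64) = 0.3452
σ'(-0.64) = σ(-0.64)(1 - σ(-0.64)) = 0.3452 × 0.6548 = 0.2261
∂L/∂z = ∂L/∂h · σ'(z) = 3 × 0.2261 = 0.6782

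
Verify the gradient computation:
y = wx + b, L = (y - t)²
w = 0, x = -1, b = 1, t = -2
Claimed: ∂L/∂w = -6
Correct

y = (0)(-1) + 1 = 1
∂L/∂y = 2(y - t) = 2(1 - -2) = 6
∂y/∂w = x = -1
∂L/∂w = 6 × -1 = -6

Claimed value: -6
Correct: The correct gradient is -6.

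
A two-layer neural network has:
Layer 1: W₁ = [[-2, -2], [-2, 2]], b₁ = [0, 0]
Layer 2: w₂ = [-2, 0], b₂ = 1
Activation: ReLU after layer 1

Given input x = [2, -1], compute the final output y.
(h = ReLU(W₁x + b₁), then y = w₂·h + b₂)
y = 1

Layer 1 pre-activation: z₁ = [-2, -6]
After ReLU: h = [0, 0]
Layer 2 output: y = -2×0 + 0×0 + 1 = 1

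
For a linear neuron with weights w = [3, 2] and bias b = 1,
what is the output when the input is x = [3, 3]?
y = 16

y = (3)(3) + (2)(3) + 1 = 16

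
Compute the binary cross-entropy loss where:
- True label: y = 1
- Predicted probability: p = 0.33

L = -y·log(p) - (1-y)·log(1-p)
L = 1.109

L = -1·log(0.33) - 0·log(0.67) = -log(0.33) = 1.109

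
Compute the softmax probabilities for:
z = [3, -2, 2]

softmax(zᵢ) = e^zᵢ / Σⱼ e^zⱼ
p = [0.7275, 0.0049, 0.2676]

exp(z) = [20.09, 0.1353, 7.389]
Sum = 27.61
p = [0.7275, 0.0049, 0.2676]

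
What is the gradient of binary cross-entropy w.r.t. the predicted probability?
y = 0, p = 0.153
∂L/∂p = 1.181

∂L/∂p = -y/p + (1-y)/(1-p) = 0 + 1/0.847 = 1.181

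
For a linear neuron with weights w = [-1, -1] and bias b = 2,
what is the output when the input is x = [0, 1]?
y = 1

y = (-1)(0) + (-1)(1) + 2 = 1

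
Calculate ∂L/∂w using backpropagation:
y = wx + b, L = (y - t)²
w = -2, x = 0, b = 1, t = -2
∂L/∂w = 0

y = wx + b = (-2)(0) + 1 = 1
∂L/∂y = 2(y - t) = 2(1 - -2) = 6
∂y/∂w = x = 0
∂L/∂w = ∂L/∂y · ∂y/∂w = 6 × 0 = 0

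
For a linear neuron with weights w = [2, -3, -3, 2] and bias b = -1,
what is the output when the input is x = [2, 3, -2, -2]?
y = -4

y = (2)(2) + (-3)(3) + (-3)(-2) + (2)(-2) + -1 = -4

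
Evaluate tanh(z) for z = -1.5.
-0.9051

tanh(-1.5) = (e^(-1.5) - e^(1.5))/(e^(-1.5) + e^(1.5)) = -0.9051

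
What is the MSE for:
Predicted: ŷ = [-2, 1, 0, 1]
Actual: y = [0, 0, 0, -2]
MSE = 3.5

MSE = (1/4)((-2-0)² + (1-0)² + (0-0)² + (1--2)²) = (1/4)(4 + 1 + 0 + 9) = 3.5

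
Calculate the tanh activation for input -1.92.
-0.9579

tanh(-1.92) = (e^(-1.92) - e^(1.92))/(e^(-1.92) + e^(1.92)) = -0.9579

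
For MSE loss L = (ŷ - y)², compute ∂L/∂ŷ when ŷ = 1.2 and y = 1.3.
∂L/∂ŷ = -0.2

∂L/∂ŷ = 2(ŷ - y) = 2(1.2 - 1.3) = 2(-0.1) = -0.2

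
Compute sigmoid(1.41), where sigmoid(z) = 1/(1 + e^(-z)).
0.8038

sigmoid(1.41) = 1/(1 + e^(-1.41)) = 1/(1 + 0.2441) = 0.8038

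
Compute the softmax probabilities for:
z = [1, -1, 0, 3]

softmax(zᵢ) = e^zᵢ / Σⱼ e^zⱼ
p = [0.1125, 0.0152, 0.0414, 0.831]

exp(z) = [2.718, 0.3679, 1, 20.09]
Sum = 24.17
p = [0.1125, 0.0152, 0.0414, 0.831]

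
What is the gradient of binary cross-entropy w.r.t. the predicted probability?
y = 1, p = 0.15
∂L/∂p = -6.667

∂L/∂p = -y/p + (1-y)/(1-p) = -1/0.15 + 0 = -6.667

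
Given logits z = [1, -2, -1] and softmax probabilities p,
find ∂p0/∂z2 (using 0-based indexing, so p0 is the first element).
∂p0/∂z2 = -0.09636

p = softmax(z) = [0.8438, 0.04201, 0.1142]
p0 = 0.8438, p2 = 0.1142

∂p0/∂z2 = -p0 × p2 = -0.8438 × 0.1142 = -0.09636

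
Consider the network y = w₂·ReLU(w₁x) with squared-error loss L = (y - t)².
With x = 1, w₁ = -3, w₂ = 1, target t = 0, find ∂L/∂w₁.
∂L/∂w₁ = 0

Forward pass:
z = w₁x = -3×1 = -3
h = ReLU(-3) = 0
y = w₂h = 1×0 = 0

Backward pass:
∂L/∂y = 2(y - t) = 2(0 - 0) = 0
∂y/∂h = w₂ = 1
∂h/∂z = 0 (ReLU derivative)
∂z/∂w₁ = x = 1

∂L/∂w₁ = 0 × 1 × 0 × 1 = 0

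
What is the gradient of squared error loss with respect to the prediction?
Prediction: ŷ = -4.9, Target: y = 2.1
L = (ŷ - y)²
∂L/∂ŷ = -14.0

∂L/∂ŷ = 2(ŷ - y) = 2(-4.9 - 2.1) = 2(-7.0) = -14.0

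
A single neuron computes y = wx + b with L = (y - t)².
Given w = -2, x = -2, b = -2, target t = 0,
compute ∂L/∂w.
∂L/∂w = -8

y = wx + b = (-2)(-2) + -2 = 2
∂L/∂y = 2(y - t) = 2(2 - 0) = 4
∂y/∂w = x = -2
∂L/∂w = ∂L/∂y · ∂y/∂w = 4 × -2 = -8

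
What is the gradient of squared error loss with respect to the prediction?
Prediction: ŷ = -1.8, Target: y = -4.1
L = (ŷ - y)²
∂L/∂ŷ = 4.6

∂L/∂ŷ = 2(ŷ - y) = 2(-1.8 - -4.1) = 2(2.3) = 4.6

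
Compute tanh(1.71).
0.9366

tanh(1.71) = (e^(1.71) - e^(-1.71))/(e^(1.71) + e^(-1.71)) = 0.9366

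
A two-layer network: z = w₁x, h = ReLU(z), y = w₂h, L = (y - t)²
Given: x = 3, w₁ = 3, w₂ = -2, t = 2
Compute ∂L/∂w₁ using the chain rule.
∂L/∂w₁ = 240

Forward pass:
z = w₁x = 3×3 = 9
h = ReLU(9) = 9
y = w₂h = -2×9 = -18

Backward pass:
∂L/∂y = 2(y - t) = 2(-18 - 2) = -40
∂y/∂h = w₂ = -2
∂h/∂z = 1 (ReLU derivative)
∂z/∂w₁ = x = 3

∂L/∂w₁ = -40 × -2 × 1 × 3 = 240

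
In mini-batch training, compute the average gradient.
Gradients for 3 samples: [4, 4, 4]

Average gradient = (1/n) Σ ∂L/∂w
Average gradient = 4

Average = (1/3)(4 + 4 + 4) = 12/3 = 4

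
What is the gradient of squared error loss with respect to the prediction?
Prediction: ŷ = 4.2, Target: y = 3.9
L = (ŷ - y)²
∂L/∂ŷ = 0.6

∂L/∂ŷ = 2(ŷ - y) = 2(4.2 - 3.9) = 2(0.3) = 0.6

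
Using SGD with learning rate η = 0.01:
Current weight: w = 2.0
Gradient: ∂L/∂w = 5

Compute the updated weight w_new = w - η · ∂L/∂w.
w_new = 1.95

w_new = w - η·∂L/∂w = 2.0 - 0.01×(5) = 2.0 - (0.05) = 1.95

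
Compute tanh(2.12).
0.9716

tanh(2.12) = (e^(2.12) - e^(-2.12))/(e^(2.12) + e^(-2.12)) = 0.9716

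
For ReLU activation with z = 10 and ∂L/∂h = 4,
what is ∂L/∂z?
∂L/∂z = 4

h = ReLU(10) = 10
Since z > 0: ∂h/∂z = 1
∂L/∂z = ∂L/∂h · ∂h/∂z = 4 × 1 = 4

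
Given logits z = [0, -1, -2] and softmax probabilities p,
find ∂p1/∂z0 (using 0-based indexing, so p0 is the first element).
∂p1/∂z0 = -0.1628

p = softmax(z) = [0.6652, 0.2447, 0.09003]
p1 = 0.2447, p0 = 0.6652

∂p1/∂z0 = -p1 × p0 = -0.2447 × 0.6652 = -0.1628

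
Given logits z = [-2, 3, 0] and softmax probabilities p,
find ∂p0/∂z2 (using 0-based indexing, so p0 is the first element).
∂p0/∂z2 = -0.0003005

p = softmax(z) = [0.006377, 0.9465, 0.04712]
p0 = 0.006377, p2 = 0.04712

∂p0/∂z2 = -p0 × p2 = -0.006377 × 0.04712 = -0.0003005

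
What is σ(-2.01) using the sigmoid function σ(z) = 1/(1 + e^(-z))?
0.1182

sigmoid(-2.01) = 1/(1 + e^(2.01)) = 1/(1 + 7.463) = 0.1182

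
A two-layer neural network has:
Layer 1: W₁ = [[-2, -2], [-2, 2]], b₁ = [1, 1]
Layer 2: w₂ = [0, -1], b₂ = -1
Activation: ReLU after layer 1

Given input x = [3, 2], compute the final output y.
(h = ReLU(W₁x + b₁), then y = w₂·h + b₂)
y = -1

Layer 1 pre-activation: z₁ = [-9, -1]
After ReLU: h = [0, 0]
Layer 2 output: y = 0×0 + -1×0 + -1 = -1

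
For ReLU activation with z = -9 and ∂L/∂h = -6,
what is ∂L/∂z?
∂L/∂z = 0

h = ReLU(-9) = 0
Since z < 0: ∂h/∂z = 0
∂L/∂z = ∂L/∂h · ∂h/∂z = -6 × 0 = 0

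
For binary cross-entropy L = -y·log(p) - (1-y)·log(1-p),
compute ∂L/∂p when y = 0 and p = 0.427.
∂L/∂p = 1.745

∂L/∂p = -y/p + (1-y)/(1-p) = 0 + 1/0.573 = 1.745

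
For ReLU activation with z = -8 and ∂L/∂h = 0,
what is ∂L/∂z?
∂L/∂z = 0

h = ReLU(-8) = 0
Since z < 0: ∂h/∂z = 0
∂L/∂z = ∂L/∂h · ∂h/∂z = 0 × 0 = 0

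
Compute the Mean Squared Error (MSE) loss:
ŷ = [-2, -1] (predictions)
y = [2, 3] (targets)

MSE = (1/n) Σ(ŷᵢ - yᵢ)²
MSE = 16

MSE = (1/2)((-2-2)² + (-1-3)²) = (1/2)(16 + 16) = 16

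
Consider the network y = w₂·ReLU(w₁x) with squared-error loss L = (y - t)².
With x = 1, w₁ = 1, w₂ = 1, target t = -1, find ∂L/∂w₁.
∂L/∂w₁ = 4

Forward pass:
z = w₁x = 1×1 = 1
h = ReLU(1) = 1
y = w₂h = 1×1 = 1

Backward pass:
∂L/∂y = 2(y - t) = 2(1 - -1) = 4
∂y/∂h = w₂ = 1
∂h/∂z = 1 (ReLU derivative)
∂z/∂w₁ = x = 1

∂L/∂w₁ = 4 × 1 × 1 × 1 = 4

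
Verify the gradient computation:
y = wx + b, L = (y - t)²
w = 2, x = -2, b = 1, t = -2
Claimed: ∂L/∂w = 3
Incorrect

y = (2)(-2) + 1 = -3
∂L/∂y = 2(y - t) = 2(-3 - -2) = -2
∂y/∂w = x = -2
∂L/∂w = -2 × -2 = 4

Claimed value: 3
Incorrect: The correct gradient is 4.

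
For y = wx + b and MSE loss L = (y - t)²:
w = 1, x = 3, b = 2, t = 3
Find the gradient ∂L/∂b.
∂L/∂b = 4

y = wx + b = (1)(3) + 2 = 5
∂L/∂y = 2(y - t) = 2(5 - 3) = 4
∂y/∂b = 1
∂L/∂b = ∂L/∂y · ∂y/∂b = 4 × 1 = 4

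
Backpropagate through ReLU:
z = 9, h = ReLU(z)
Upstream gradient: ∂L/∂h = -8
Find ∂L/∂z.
∂L/∂z = -8

h = ReLU(9) = 9
Since z > 0: ∂h/∂z = 1
∂L/∂z = ∂L/∂h · ∂h/∂z = -8 × 1 = -8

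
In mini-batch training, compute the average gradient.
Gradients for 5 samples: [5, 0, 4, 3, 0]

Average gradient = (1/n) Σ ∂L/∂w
Average gradient = 2.4

Average = (1/5)(5 + 0 + 4 + 3 + 0) = 12/5 = 2.4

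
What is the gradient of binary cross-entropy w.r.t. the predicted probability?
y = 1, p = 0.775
∂L/∂p = -1.29

∂L/∂p = -y/p + (1-y)/(1-p) = -1/0.775 + 0 = -1.29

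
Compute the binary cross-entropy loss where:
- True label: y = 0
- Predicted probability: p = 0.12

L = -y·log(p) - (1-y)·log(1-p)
L = 0.1278

L = -0·log(0.12) - 1·log(0.88) = -log(0.88) = 0.1278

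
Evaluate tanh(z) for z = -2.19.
-0.9753

tanh(-2.19) = (e^(-2.19) - e^(2.19))/(e^(-2.19) + e^(2.19)) = -0.9753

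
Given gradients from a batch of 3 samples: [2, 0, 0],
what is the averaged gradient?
Average gradient = 0.6667

Average = (1/3)(2 + 0 + 0) = 2/3 = 0.6667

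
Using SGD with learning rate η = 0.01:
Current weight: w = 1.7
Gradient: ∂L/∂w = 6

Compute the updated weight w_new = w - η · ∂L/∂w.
w_new = 1.64

w_new = w - η·∂L/∂w = 1.7 - 0.01×(6) = 1.7 - (0.06) = 1.64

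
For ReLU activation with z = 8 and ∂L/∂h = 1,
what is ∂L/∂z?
∂L/∂z = 1

h = ReLU(8) = 8
Since z > 0: ∂h/∂z = 1
∂L/∂z = ∂L/∂h · ∂h/∂z = 1 × 1 = 1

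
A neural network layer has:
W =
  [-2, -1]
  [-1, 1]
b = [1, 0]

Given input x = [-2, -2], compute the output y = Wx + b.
y = [7, 0]

Wx = [-2×-2 + -1×-2, -1×-2 + 1×-2]
   = [6, 0]
y = Wx + b = [6 + 1, 0 + 0] = [7, 0]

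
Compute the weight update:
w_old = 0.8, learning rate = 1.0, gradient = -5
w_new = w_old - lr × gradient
w_new = 5.8

w_new = w - η·∂L/∂w = 0.8 - 1.0×(-5) = 0.8 - (-5) = 5.8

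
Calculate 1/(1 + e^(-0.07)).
0.5175

sigmoid(0.07) = 1/(1 + e^(-0.07)) = 1/(1 + 0.9324) = 0.5175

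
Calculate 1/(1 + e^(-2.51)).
0.9248

sigmoid(2.51) = 1/(1 + e^(-2.51)) = 1/(1 + 0.08127) = 0.9248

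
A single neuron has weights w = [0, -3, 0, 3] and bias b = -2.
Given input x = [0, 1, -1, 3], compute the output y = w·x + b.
y = 4

y = (0)(0) + (-3)(1) + (0)(-1) + (3)(3) + -2 = 4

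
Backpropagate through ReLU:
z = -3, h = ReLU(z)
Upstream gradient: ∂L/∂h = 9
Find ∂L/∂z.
∂L/∂z = 0

h = ReLU(-3) = 0
Since z < 0: ∂h/∂z = 0
∂L/∂z = ∂L/∂h · ∂h/∂z = 9 × 0 = 0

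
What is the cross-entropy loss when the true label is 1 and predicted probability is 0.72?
L = 0.3285

L = -1·log(0.72) - 0·log(0.28) = -log(0.72) = 0.3285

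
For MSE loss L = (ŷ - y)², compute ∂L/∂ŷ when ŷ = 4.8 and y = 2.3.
∂L/∂ŷ = 5.0

∂L/∂ŷ = 2(ŷ - y) = 2(4.8 - 2.3) = 2(2.5) = 5.0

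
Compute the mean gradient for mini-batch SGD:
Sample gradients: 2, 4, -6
Average gradient = 0

Average = (1/3)(2 + 4 + -6) = 0/3 = 0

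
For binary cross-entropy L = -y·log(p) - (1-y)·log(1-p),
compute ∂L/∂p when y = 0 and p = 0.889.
∂L/∂p = 9.009

∂L/∂p = -y/p + (1-y)/(1-p) = 0 + 1/0.111 = 9.009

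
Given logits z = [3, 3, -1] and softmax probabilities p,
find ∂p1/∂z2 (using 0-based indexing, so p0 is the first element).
∂p1/∂z2 = -0.004496

p = softmax(z) = [0.4955, 0.4955, 0.009075]
p1 = 0.4955, p2 = 0.009075

∂p1/∂z2 = -p1 × p2 = -0.4955 × 0.009075 = -0.004496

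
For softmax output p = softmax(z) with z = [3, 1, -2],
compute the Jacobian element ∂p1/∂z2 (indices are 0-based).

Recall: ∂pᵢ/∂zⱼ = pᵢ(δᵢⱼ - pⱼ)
∂p1/∂z2 = -0.0006991

p = softmax(z) = [0.8756, 0.1185, 0.0059]
p1 = 0.1185, p2 = 0.0059

∂p1/∂z2 = -p1 × p2 = -0.1185 × 0.0059 = -0.0006991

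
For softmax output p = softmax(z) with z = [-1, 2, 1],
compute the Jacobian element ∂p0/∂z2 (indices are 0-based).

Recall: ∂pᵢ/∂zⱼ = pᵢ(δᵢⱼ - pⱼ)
∂p0/∂z2 = -0.009113

p = softmax(z) = [0.03512, 0.7054, 0.2595]
p0 = 0.03512, p2 = 0.2595

∂p0/∂z2 = -p0 × p2 = -0.03512 × 0.2595 = -0.009113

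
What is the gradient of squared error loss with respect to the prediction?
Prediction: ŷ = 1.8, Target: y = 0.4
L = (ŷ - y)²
∂L/∂ŷ = 2.8

∂L/∂ŷ = 2(ŷ - y) = 2(1.8 - 0.4) = 2(1.4) = 2.8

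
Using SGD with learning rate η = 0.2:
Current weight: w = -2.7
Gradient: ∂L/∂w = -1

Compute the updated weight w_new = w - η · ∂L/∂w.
w_new = -2.5

w_new = w - η·∂L/∂w = -2.7 - 0.2×(-1) = -2.7 - (-0.2) = -2.5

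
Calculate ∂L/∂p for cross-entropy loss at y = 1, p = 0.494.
∂L/∂p = -2.024

∂L/∂p = -y/p + (1-y)/(1-p) = -1/0.494 + 0 = -2.024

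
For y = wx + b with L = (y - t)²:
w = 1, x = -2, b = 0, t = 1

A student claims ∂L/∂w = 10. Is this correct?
Incorrect

y = (1)(-2) + 0 = -2
∂L/∂y = 2(y - t) = 2(-2 - 1) = -6
∂y/∂w = x = -2
∂L/∂w = -6 × -2 = 12

Claimed value: 10
Incorrect: The correct gradient is 12.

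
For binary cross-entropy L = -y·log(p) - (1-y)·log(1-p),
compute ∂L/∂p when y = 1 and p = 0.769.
∂L/∂p = -1.3

∂L/∂p = -y/p + (1-y)/(1-p) = -1/0.769 + 0 = -1.3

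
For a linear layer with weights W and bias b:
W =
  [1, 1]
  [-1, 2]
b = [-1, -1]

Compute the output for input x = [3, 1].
y = [3, -2]

Wx = [1×3 + 1×1, -1×3 + 2×1]
   = [4, -1]
y = Wx + b = [4 + -1, -1 + -1] = [3, -2]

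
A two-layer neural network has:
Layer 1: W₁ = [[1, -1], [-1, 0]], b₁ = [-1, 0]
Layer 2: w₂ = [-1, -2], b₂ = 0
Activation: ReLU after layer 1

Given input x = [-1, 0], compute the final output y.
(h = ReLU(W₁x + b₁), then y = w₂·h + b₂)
y = -2

Layer 1 pre-activation: z₁ = [-2, 1]
After ReLU: h = [0, 1]
Layer 2 output: y = -1×0 + -2×1 + 0 = -2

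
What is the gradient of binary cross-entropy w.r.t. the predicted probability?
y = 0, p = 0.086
∂L/∂p = 1.094

∂L/∂p = -y/p + (1-y)/(1-p) = 0 + 1/0.914 = 1.094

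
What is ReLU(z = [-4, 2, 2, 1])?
h = [0, 2, 2, 1]

ReLU applied element-wise: max(0,-4)=0, max(0,2)=2, max(0,2)=2, max(0,1)=1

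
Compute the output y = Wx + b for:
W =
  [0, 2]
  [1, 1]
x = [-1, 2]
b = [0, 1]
y = [4, 2]

Wx = [0×-1 + 2×2, 1×-1 + 1×2]
   = [4, 1]
y = Wx + b = [4 + 0, 1 + 1] = [4, 2]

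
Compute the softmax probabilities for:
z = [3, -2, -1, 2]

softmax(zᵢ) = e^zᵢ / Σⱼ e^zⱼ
p = [0.7179, 0.0048, 0.0131, 0.2641]

exp(z) = [20.09, 0.1353, 0.3679, 7.389]
Sum = 27.98
p = [0.7179, 0.0048, 0.0131, 0.2641]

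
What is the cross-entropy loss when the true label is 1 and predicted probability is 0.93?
L = 0.07257

L = -1·log(0.93) - 0·log(0.07) = -log(0.93) = 0.07257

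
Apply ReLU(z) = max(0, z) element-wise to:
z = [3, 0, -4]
h = [3, 0, 0]

ReLU applied element-wise: max(0,3)=3, max(0,0)=0, max(0,-4)=0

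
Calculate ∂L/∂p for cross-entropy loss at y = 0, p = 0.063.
∂L/∂p = 1.067

∂L/∂p = -y/p + (1-y)/(1-p) = 0 + 1/0.937 = 1.067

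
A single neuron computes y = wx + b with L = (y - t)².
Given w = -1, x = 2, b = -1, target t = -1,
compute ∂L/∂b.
∂L/∂b = -4

y = wx + b = (-1)(2) + -1 = -3
∂L/∂y = 2(y - t) = 2(-3 - -1) = -4
∂y/∂b = 1
∂L/∂b = ∂L/∂y · ∂y/∂b = -4 × 1 = -4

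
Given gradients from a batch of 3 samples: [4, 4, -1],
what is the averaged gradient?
Average gradient = 2.333

Average = (1/3)(4 + 4 + -1) = 7/3 = 2.333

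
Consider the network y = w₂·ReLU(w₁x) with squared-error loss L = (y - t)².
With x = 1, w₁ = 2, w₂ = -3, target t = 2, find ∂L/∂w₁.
∂L/∂w₁ = 48

Forward pass:
z = w₁x = 2×1 = 2
h = ReLU(2) = 2
y = w₂h = -3×2 = -6

Backward pass:
∂L/∂y = 2(y - t) = 2(-6 - 2) = -16
∂y/∂h = w₂ = -3
∂h/∂z = 1 (ReLU derivative)
∂z/∂w₁ = x = 1

∂L/∂w₁ = -16 × -3 × 1 × 1 = 48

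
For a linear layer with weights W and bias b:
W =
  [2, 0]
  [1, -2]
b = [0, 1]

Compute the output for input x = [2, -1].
y = [4, 5]

Wx = [2×2 + 0×-1, 1×2 + -2×-1]
   = [4, 4]
y = Wx + b = [4 + 0, 4 + 1] = [4, 5]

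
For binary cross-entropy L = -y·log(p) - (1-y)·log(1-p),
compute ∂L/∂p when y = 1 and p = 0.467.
∂L/∂p = -2.141

∂L/∂p = -y/p + (1-y)/(1-p) = -1/0.467 + 0 = -2.141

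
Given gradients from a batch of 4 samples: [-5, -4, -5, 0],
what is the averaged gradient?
Average gradient = -3.5

Average = (1/4)(-5 + -4 + -5 + 0) = -14/4 = -3.5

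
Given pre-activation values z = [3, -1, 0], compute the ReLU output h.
h = [3, 0, 0]

ReLU applied element-wise: max(0,3)=3, max(0,-1)=0, max(0,0)=0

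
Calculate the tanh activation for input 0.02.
0.02

tanh(0.02) = (e^(0.02) - e^(-0.02))/(e^(0.02) + e^(-0.02)) = 0.02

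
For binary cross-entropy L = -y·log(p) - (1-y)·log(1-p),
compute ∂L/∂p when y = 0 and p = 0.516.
∂L/∂p = 2.066

∂L/∂p = -y/p + (1-y)/(1-p) = 0 + 1/0.484 = 2.066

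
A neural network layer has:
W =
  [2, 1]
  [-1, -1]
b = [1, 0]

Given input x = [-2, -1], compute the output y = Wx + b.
y = [-4, 3]

Wx = [2×-2 + 1×-1, -1×-2 + -1×-1]
   = [-5, 3]
y = Wx + b = [-5 + 1, 3 + 0] = [-4, 3]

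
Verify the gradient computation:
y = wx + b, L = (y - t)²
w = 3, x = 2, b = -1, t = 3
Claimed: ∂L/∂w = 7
Incorrect

y = (3)(2) + -1 = 5
∂L/∂y = 2(y - t) = 2(5 - 3) = 4
∂y/∂w = x = 2
∂L/∂w = 4 × 2 = 8

Claimed value: 7
Incorrect: The correct gradient is 8.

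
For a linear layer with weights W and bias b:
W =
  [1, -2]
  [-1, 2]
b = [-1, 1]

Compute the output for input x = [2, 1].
y = [-1, 1]

Wx = [1×2 + -2×1, -1×2 + 2×1]
   = [0, 0]
y = Wx + b = [0 + -1, 0 + 1] = [-1, 1]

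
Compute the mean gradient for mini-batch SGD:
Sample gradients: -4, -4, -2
Average gradient = -3.333

Average = (1/3)(-4 + -4 + -2) = -10/3 = -3.333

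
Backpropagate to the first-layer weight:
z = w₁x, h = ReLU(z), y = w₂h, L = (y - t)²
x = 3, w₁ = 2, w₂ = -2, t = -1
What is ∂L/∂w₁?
∂L/∂w₁ = 132

Forward pass:
z = w₁x = 2×3 = 6
h = ReLU(6) = 6
y = w₂h = -2×6 = -12

Backward pass:
∂L/∂y = 2(y - t) = 2(-12 - -1) = -22
∂y/∂h = w₂ = -2
∂h/∂z = 1 (ReLU derivative)
∂z/∂w₁ = x = 3

∂L/∂w₁ = -22 × -2 × 1 × 3 = 132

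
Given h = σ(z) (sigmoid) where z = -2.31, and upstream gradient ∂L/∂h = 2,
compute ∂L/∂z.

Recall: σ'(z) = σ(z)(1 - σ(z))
∂L/∂z = 0.1643

σ(-2.31) = 0.0903
σ'(-2.31) = σ(-2.31)(1 - σ(-2.31)) = 0.0903 × 0.9097 = 0.08214
∂L/∂z = ∂L/∂h · σ'(z) = 2 × 0.08214 = 0.1643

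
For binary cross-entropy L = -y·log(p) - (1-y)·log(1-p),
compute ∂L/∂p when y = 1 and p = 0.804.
∂L/∂p = -1.244

∂L/∂p = -y/p + (1-y)/(1-p) = -1/0.804 + 0 = -1.244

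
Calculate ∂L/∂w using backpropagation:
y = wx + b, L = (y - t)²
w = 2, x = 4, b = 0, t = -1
∂L/∂w = 72

y = wx + b = (2)(4) + 0 = 8
∂L/∂y = 2(y - t) = 2(8 - -1) = 18
∂y/∂w = x = 4
∂L/∂w = ∂L/∂y · ∂y/∂w = 18 × 4 = 72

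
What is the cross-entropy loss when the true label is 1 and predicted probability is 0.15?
L = 1.897

L = -1·log(0.15) - 0·log(0.85) = -log(0.15) = 1.897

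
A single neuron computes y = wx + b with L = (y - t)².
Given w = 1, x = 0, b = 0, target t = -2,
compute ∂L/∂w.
∂L/∂w = 0

y = wx + b = (1)(0) + 0 = 0
∂L/∂y = 2(y - t) = 2(0 - -2) = 4
∂y/∂w = x = 0
∂L/∂w = ∂L/∂y · ∂y/∂w = 4 × 0 = 0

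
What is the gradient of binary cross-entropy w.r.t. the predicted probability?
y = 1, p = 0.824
∂L/∂p = -1.214

∂L/∂p = -y/p + (1-y)/(1-p) = -1/0.824 + 0 = -1.214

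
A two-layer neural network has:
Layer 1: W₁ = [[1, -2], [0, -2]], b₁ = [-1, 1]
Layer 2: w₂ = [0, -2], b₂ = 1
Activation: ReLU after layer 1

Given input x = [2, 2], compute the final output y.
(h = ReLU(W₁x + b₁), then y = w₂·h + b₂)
y = 1

Layer 1 pre-activation: z₁ = [-3, -3]
After ReLU: h = [0, 0]
Layer 2 output: y = 0×0 + -2×0 + 1 = 1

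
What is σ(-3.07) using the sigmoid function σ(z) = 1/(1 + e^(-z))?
0.04436

sigmoid(-3.07) = 1/(1 + e^(3.07)) = 1/(1 + 21.54) = 0.04436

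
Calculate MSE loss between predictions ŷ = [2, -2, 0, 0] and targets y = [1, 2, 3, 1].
MSE = 6.75

MSE = (1/4)((2-1)² + (-2-2)² + (0-3)² + (0-1)²) = (1/4)(1 + 16 + 9 + 1) = 6.75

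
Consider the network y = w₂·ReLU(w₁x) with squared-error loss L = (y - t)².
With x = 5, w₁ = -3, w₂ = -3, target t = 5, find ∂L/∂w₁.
∂L/∂w₁ = 0

Forward pass:
z = w₁x = -3×5 = -15
h = ReLU(-15) = 0
y = w₂h = -3×0 = 0

Backward pass:
∂L/∂y = 2(y - t) = 2(0 - 5) = -10
∂y/∂h = w₂ = -3
∂h/∂z = 0 (ReLU derivative)
∂z/∂w₁ = x = 5

∂L/∂w₁ = -10 × -3 × 0 × 5 = 0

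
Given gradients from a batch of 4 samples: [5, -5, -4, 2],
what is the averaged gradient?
Average gradient = -0.5

Average = (1/4)(5 + -5 + -4 + 2) = -2/4 = -0.5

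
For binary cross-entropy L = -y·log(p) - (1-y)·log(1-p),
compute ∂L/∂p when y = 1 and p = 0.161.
∂L/∂p = -6.211

∂L/∂p = -y/p + (1-y)/(1-p) = -1/0.161 + 0 = -6.211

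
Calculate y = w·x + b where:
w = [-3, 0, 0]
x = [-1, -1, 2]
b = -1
y = 2

y = (-3)(-1) + (0)(-1) + (0)(2) + -1 = 2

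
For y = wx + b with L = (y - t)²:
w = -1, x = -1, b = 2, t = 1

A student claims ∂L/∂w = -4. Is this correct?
Correct

y = (-1)(-1) + 2 = 3
∂L/∂y = 2(y - t) = 2(3 - 1) = 4
∂y/∂w = x = -1
∂L/∂w = 4 × -1 = -4

Claimed value: -4
Correct: The correct gradient is -4.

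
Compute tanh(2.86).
0.9935

tanh(2.86) = (e^(2.86) - e^(-2.86))/(e^(2.86) + e^(-2.86)) = 0.9935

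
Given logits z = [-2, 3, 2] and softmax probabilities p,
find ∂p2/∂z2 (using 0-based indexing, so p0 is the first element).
∂p2/∂z2 = 0.196

p = softmax(z) = [0.004902, 0.7275, 0.2676]
p2 = 0.2676

∂p2/∂z2 = p2(1 - p2) = 0.2676 × (1 - 0.2676) = 0.196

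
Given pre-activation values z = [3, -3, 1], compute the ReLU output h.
h = [3, 0, 1]

ReLU applied element-wise: max(0,3)=3, max(0,-3)=0, max(0,1)=1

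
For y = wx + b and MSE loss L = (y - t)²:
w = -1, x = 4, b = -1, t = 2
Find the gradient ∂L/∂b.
∂L/∂b = -14

y = wx + b = (-1)(4) + -1 = -5
∂L/∂y = 2(y - t) = 2(-5 - 2) = -14
∂y/∂b = 1
∂L/∂b = ∂L/∂y · ∂y/∂b = -14 × 1 = -14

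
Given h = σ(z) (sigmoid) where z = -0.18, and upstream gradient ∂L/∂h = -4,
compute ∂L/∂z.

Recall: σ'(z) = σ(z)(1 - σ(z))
∂L/∂z = -0.9919

σ(-0.18) = 0.4551
σ'(-0.18) = σ(-0.18)(1 - σ(-0.18)) = 0.4551 × 0.5449 = 0.248
∂L/∂z = ∂L/∂h · σ'(z) = -4 × 0.248 = -0.9919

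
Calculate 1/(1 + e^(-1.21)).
0.7703

sigmoid(1.21) = 1/(1 + e^(-1.21)) = 1/(1 + 0.2982) = 0.7703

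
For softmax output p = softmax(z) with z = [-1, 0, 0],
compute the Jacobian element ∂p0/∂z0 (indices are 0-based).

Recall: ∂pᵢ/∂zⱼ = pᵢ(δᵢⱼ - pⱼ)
∂p0/∂z0 = 0.1312

p = softmax(z) = [0.1554, 0.4223, 0.4223]
p0 = 0.1554

∂p0/∂z0 = p0(1 - p0) = 0.1554 × (1 - 0.1554) = 0.1312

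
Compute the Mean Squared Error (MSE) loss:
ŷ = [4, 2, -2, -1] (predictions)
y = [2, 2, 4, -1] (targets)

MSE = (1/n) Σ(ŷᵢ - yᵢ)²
MSE = 10

MSE = (1/4)((4-2)² + (2-2)² + (-2-4)² + (-1--1)²) = (1/4)(4 + 0 + 36 + 0) = 10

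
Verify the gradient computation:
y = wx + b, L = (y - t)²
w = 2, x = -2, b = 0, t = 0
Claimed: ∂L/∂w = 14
Incorrect

y = (2)(-2) + 0 = -4
∂L/∂y = 2(y - t) = 2(-4 - 0) = -8
∂y/∂w = x = -2
∂L/∂w = -8 × -2 = 16

Claimed value: 14
Incorrect: The correct gradient is 16.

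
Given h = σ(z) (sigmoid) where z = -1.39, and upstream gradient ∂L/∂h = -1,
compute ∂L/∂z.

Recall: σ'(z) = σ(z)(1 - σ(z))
∂L/∂z = -0.1596

σ(-1.39) = 0.1994
σ'(-1.39) = σ(-1.39)(1 - σ(-1.39)) = 0.1994 × 0.8006 = 0.1596
∂L/∂z = ∂L/∂h · σ'(z) = -1 × 0.1596 = -0.1596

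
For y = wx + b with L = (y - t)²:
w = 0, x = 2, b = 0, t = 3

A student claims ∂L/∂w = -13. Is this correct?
Incorrect

y = (0)(2) + 0 = 0
∂L/∂y = 2(y - t) = 2(0 - 3) = -6
∂y/∂w = x = 2
∂L/∂w = -6 × 2 = -12

Claimed value: -13
Incorrect: The correct gradient is -12.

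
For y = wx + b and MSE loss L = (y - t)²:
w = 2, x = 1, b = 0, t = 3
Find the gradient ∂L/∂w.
∂L/∂w = -2

y = wx + b = (2)(1) + 0 = 2
∂L/∂y = 2(y - t) = 2(2 - 3) = -2
∂y/∂w = x = 1
∂L/∂w = ∂L/∂y · ∂y/∂w = -2 × 1 = -2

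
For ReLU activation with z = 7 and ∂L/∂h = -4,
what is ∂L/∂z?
∂L/∂z = -4

h = ReLU(7) = 7
Since z > 0: ∂h/∂z = 1
∂L/∂z = ∂L/∂h · ∂h/∂z = -4 × 1 = -4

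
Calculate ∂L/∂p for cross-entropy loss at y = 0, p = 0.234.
∂L/∂p = 1.305

∂L/∂p = -y/p + (1-y)/(1-p) = 0 + 1/0.766 = 1.305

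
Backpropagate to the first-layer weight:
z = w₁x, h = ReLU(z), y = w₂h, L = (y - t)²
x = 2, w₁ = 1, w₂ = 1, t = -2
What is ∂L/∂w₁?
∂L/∂w₁ = 16

Forward pass:
z = w₁x = 1×2 = 2
h = ReLU(2) = 2
y = w₂h = 1×2 = 2

Backward pass:
∂L/∂y = 2(y - t) = 2(2 - -2) = 8
∂y/∂h = w₂ = 1
∂h/∂z = 1 (ReLU derivative)
∂z/∂w₁ = x = 2

∂L/∂w₁ = 8 × 1 × 1 × 2 = 16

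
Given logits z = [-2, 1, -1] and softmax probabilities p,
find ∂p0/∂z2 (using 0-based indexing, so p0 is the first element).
∂p0/∂z2 = -0.004797

p = softmax(z) = [0.04201, 0.8438, 0.1142]
p0 = 0.04201, p2 = 0.1142

∂p0/∂z2 = -p0 × p2 = -0.04201 × 0.1142 = -0.004797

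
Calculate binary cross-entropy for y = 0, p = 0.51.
L = 0.7133

L = -0·log(0.51) - 1·log(0.49) = -log(0.49) = 0.7133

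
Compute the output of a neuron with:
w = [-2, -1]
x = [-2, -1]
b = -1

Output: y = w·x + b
y = 4

y = (-2)(-2) + (-1)(-1) + -1 = 4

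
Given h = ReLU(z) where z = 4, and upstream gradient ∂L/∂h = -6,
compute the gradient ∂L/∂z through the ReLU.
∂L/∂z = -6

h = ReLU(4) = 4
Since z > 0: ∂h/∂z = 1
∂L/∂z = ∂L/∂h · ∂h/∂z = -6 × 1 = -6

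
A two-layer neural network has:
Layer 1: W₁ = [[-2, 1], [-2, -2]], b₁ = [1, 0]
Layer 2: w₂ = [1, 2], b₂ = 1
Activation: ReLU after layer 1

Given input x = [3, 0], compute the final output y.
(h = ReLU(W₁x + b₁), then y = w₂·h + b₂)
y = 1

Layer 1 pre-activation: z₁ = [-5, -6]
After ReLU: h = [0, 0]
Layer 2 output: y = 1×0 + 2×0 + 1 = 1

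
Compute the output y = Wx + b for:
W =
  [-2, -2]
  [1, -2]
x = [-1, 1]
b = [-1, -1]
y = [-1, -4]

Wx = [-2×-1 + -2×1, 1×-1 + -2×1]
   = [0, -3]
y = Wx + b = [0 + -1, -3 + -1] = [-1, -4]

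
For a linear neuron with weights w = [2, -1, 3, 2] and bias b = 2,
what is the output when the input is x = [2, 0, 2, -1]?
y = 10

y = (2)(2) + (-1)(0) + (3)(2) + (2)(-1) + 2 = 10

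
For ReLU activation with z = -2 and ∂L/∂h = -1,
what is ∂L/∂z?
∂L/∂z = 0

h = ReLU(-2) = 0
Since z < 0: ∂h/∂z = 0
∂L/∂z = ∂L/∂h · ∂h/∂z = -1 × 0 = 0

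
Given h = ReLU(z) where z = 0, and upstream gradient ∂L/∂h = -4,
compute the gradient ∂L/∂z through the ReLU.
∂L/∂z = 0

h = ReLU(0) = 0
At z = 0: ∂h/∂z = 0 (by convention)
∂L/∂z = ∂L/∂h · ∂h/∂z = -4 × 0 = 0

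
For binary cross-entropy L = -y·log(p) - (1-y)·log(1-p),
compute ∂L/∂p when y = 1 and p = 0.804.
∂L/∂p = -1.244

∂L/∂p = -y/p + (1-y)/(1-p) = -1/0.804 + 0 = -1.244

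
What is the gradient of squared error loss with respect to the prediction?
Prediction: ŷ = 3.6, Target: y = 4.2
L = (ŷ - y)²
∂L/∂ŷ = -1.2

∂L/∂ŷ = 2(ŷ - y) = 2(3.6 - 4.2) = 2(-0.6) = -1.2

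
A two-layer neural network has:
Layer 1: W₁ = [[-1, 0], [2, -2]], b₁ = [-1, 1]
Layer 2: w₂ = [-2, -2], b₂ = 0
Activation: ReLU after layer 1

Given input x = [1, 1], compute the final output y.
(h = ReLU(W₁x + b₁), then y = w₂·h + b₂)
y = -2

Layer 1 pre-activation: z₁ = [-2, 1]
After ReLU: h = [0, 1]
Layer 2 output: y = -2×0 + -2×1 + 0 = -2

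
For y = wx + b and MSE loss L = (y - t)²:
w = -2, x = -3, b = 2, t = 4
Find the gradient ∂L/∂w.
∂L/∂w = -24

y = wx + b = (-2)(-3) + 2 = 8
∂L/∂y = 2(y - t) = 2(8 - 4) = 8
∂y/∂w = x = -3
∂L/∂w = ∂L/∂y · ∂y/∂w = 8 × -3 = -24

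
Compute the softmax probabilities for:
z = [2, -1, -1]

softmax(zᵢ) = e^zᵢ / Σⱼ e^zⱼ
p = [0.9094, 0.0453, 0.0453]

exp(z) = [7.389, 0.3679, 0.3679]
Sum = 8.125
p = [0.9094, 0.0453, 0.0453]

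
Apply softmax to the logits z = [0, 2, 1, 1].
p = [0.0723, 0.5344, 0.1966, 0.1966]

exp(z) = [1, 7.389, 2.718, 2.718]
Sum = 13.83
p = [0.0723, 0.5344, 0.1966, 0.1966]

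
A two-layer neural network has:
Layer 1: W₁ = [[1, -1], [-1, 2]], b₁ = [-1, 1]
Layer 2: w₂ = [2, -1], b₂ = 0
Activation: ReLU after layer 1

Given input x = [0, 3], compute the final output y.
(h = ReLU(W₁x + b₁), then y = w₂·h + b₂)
y = -7

Layer 1 pre-activation: z₁ = [-4, 7]
After ReLU: h = [0, 7]
Layer 2 output: y = 2×0 + -1×7 + 0 = -7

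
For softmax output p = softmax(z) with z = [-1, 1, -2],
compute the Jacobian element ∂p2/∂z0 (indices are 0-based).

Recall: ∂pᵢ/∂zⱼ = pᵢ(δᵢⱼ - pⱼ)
∂p2/∂z0 = -0.004797

p = softmax(z) = [0.1142, 0.8438, 0.04201]
p2 = 0.04201, p0 = 0.1142

∂p2/∂z0 = -p2 × p0 = -0.04201 × 0.1142 = -0.004797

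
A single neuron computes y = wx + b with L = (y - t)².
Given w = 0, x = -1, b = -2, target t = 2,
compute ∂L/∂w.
∂L/∂w = 8

y = wx + b = (0)(-1) + -2 = -2
∂L/∂y = 2(y - t) = 2(-2 - 2) = -8
∂y/∂w = x = -1
∂L/∂w = ∂L/∂y · ∂y/∂w = -8 × -1 = 8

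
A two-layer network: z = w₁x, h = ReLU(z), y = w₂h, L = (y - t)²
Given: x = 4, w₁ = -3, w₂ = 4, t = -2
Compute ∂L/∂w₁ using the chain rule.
∂L/∂w₁ = 0

Forward pass:
z = w₁x = -3×4 = -12
h = ReLU(-12) = 0
y = w₂h = 4×0 = 0

Backward pass:
∂L/∂y = 2(y - t) = 2(0 - -2) = 4
∂y/∂h = w₂ = 4
∂h/∂z = 0 (ReLU derivative)
∂z/∂w₁ = x = 4

∂L/∂w₁ = 4 × 4 × 0 × 4 = 0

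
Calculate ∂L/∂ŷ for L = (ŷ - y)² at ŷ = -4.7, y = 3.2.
∂L/∂ŷ = -15.8

∂L/∂ŷ = 2(ŷ - y) = 2(-4.7 - 3.2) = 2(-7.9) = -15.8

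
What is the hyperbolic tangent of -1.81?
-0.9478

tanh(-1.81) = (e^(-1.81) - e^(1.81))/(e^(-1.81) + e^(1.81)) = -0.9478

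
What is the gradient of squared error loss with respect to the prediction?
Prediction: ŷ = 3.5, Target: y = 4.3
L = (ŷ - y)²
∂L/∂ŷ = -1.6

∂L/∂ŷ = 2(ŷ - y) = 2(3.5 - 4.3) = 2(-0.8) = -1.6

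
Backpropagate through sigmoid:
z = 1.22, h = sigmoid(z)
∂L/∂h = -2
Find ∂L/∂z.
∂L/∂z = -0.352

σ(1.22) = 0.7721
σ'(1.22) = σ(1.22)(1 - σ(1.22)) = 0.7721 × 0.2279 = 0.176
∂L/∂z = ∂L/∂h · σ'(z) = -2 × 0.176 = -0.352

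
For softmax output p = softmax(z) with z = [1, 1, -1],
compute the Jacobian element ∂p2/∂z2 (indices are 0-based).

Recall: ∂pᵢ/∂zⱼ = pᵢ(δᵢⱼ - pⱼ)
∂p2/∂z2 = 0.05936

p = softmax(z) = [0.4683, 0.4683, 0.06338]
p2 = 0.06338

∂p2/∂z2 = p2(1 - p2) = 0.06338 × (1 - 0.06338) = 0.05936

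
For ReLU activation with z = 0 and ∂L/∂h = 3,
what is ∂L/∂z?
∂L/∂z = 0

h = ReLU(0) = 0
At z = 0: ∂h/∂z = 0 (by convention)
∂L/∂z = ∂L/∂h · ∂h/∂z = 3 × 0 = 0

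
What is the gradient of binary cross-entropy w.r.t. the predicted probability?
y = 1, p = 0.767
∂L/∂p = -1.304

∂L/∂p = -y/p + (1-y)/(1-p) = -1/0.767 + 0 = -1.304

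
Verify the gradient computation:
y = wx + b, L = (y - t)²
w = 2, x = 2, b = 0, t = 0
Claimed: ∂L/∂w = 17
Incorrect

y = (2)(2) + 0 = 4
∂L/∂y = 2(y - t) = 2(4 - 0) = 8
∂y/∂w = x = 2
∂L/∂w = 8 × 2 = 16

Claimed value: 17
Incorrect: The correct gradient is 16.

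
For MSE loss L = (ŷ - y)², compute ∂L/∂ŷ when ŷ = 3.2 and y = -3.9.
∂L/∂ŷ = 14.2

∂L/∂ŷ = 2(ŷ - y) = 2(3.2 - -3.9) = 2(7.1) = 14.2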